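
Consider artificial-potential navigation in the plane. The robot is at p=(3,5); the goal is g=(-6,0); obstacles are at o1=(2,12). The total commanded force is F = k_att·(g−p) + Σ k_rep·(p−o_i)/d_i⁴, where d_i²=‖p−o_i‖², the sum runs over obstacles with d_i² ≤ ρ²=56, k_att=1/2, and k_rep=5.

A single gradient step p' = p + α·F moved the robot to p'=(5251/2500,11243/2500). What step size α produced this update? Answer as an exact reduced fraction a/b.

α = 1/5

F_att = 1/2·(g−p) = 1/2·(-9,-5) = (-4.5000,-2.5000)
o1: d²=50 ≤ ρ²=56; F_rep = 5·(1,-7)/50² = (0.0020,-0.0140)
F = F_att + ΣF_rep = (-4.4980,-2.5140)
Δp = p'−p = (-0.8996,-0.5028); α = Δx/Fx = (-2249/2500) / (-2249/500) = 1/5
check: Δy/Fy = (-1257/2500) / (-1257/500) = 1/5 ✓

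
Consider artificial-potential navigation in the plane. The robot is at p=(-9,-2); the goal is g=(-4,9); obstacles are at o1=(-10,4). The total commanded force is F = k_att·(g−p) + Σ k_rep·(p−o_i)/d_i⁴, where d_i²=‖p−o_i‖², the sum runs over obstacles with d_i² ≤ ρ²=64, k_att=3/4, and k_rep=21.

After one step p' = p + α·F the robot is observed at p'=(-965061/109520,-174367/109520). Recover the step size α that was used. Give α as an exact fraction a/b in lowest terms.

α = 1/20

F_att = 3/4·(g−p) = 3/4·(5,11) = (3.7500,8.2500)
o1: d²=37 ≤ ρ²=64; F_rep = 21·(1,-6)/37² = (0.0153,-0.0920)
F = F_att + ΣF_rep = (3.7653,8.1580)
Δp = p'−p = (0.1883,0.4079); α = Δx/Fx = (20619/109520) / (20619/5476) = 1/20
check: Δy/Fy = (44673/109520) / (44673/5476) = 1/20 ✓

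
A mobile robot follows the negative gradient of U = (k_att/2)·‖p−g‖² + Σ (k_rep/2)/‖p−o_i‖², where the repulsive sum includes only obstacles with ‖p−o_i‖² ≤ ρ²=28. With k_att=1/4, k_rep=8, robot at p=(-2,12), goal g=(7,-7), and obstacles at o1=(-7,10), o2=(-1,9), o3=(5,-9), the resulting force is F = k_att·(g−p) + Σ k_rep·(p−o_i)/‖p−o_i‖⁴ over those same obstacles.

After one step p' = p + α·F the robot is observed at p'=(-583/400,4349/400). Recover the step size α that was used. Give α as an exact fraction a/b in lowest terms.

α = 1/4

F_att = 1/4·(g−p) = 1/4·(9,-19) = (2.2500,-4.7500)
o1: d²=29 > ρ²=28 → inactive
o2: d²=10 ≤ ρ²=28; F_rep = 8·(-1,3)/10² = (-0.0800,0.2400)
o3: d²=490 > ρ²=28 → inactive
F = F_att + ΣF_rep = (2.1700,-4.5100)
Δp = p'−p = (0.5425,-1.1275); α = Δx/Fx = (217/400) / (217/100) = 1/4
check: Δy/Fy = (-451/400) / (-451/100) = 1/4 ✓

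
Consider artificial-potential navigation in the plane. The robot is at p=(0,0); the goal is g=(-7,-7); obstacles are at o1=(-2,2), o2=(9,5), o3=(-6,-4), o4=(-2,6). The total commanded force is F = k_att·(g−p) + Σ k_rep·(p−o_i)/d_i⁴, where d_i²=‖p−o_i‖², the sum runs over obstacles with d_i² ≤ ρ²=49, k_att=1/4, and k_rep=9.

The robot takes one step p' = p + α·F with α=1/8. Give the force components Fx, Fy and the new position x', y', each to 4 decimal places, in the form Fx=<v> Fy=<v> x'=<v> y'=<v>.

F_att = 1/4·(g−p) = 1/4·(-7,-7) = (-1.7500,-1.7500)
o1: d²=8 ≤ ρ²=49; F_rep = 9·(2,-2)/8² = (0.2812,-0.2812)
o2: d²=106 > ρ²=49 → inactive
o3: d²=52 > ρ²=49 → inactive
o4: d²=40 ≤ ρ²=49; F_rep = 9·(2,-6)/40² = (0.0112,-0.0338)
F = F_att + ΣF_rep = (-1.4575,-2.0650)
p' = p + 1/8·F = (-0.1822,-0.2581)

Fx=-1.4575 Fy=-2.0650 x'=-0.1822 y'=-0.2581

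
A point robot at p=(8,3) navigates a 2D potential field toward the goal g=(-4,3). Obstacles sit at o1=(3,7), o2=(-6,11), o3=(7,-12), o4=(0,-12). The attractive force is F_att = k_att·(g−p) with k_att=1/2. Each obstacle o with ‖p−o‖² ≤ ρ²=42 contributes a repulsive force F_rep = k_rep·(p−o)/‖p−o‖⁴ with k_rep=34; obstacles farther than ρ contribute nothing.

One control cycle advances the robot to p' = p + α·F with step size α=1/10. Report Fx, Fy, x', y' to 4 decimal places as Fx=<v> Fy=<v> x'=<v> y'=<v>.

Fx=-5.8989 Fy=-0.0809 x'=7.4101 y'=2.9919

F_att = 1/2·(g−p) = 1/2·(-12,0) = (-6.0000,0.0000)
o1: d²=41 ≤ ρ²=42; F_rep = 34·(5,-4)/41² = (0.1011,-0.0809)
o2: d²=260 > ρ²=42 → inactive
o3: d²=226 > ρ²=42 → inactive
o4: d²=289 > ρ²=42 → inactive
F = F_att + ΣF_rep = (-5.8989,-0.0809)
p' = p + 1/10·F = (7.4101,2.9919)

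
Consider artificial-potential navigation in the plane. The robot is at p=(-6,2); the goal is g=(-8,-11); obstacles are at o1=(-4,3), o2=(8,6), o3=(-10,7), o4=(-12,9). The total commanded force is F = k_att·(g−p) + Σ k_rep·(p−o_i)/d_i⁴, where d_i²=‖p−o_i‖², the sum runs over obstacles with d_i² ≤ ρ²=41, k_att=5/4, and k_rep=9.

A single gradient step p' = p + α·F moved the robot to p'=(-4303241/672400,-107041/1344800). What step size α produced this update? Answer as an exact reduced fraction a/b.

α = 1/8

F_att = 5/4·(g−p) = 5/4·(-2,-13) = (-2.5000,-16.2500)
o1: d²=5 ≤ ρ²=41; F_rep = 9·(-2,-1)/5² = (-0.7200,-0.3600)
o2: d²=212 > ρ²=41 → inactive
o3: d²=41 ≤ ρ²=41; F_rep = 9·(4,-5)/41² = (0.0214,-0.0268)
o4: d²=85 > ρ²=41 → inactive
F = F_att + ΣF_rep = (-3.1986,-16.6368)
Δp = p'−p = (-0.3998,-2.0796); α = Δx/Fx = (-268841/672400) / (-268841/84050) = 1/8
check: Δy/Fy = (-2796641/1344800) / (-2796641/168100) = 1/8 ✓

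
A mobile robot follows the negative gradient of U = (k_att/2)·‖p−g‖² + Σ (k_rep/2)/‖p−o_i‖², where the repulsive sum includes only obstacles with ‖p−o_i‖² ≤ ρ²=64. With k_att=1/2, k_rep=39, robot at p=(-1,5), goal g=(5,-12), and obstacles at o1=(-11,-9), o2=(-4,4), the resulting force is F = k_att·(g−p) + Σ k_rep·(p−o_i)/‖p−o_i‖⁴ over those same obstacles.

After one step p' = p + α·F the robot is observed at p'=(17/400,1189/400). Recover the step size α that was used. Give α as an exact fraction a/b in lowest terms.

F_att = 1/2·(g−p) = 1/2·(6,-17) = (3.0000,-8.5000)
o1: d²=296 > ρ²=64 → inactive
o2: d²=10 ≤ ρ²=64; F_rep = 39·(3,1)/10² = (1.1700,0.3900)
F = F_att + ΣF_rep = (4.1700,-8.1100)
Δp = p'−p = (1.0425,-2.0275); α = Δx/Fx = (417/400) / (417/100) = 1/4
check: Δy/Fy = (-811/400) / (-811/100) = 1/4 ✓

α = 1/4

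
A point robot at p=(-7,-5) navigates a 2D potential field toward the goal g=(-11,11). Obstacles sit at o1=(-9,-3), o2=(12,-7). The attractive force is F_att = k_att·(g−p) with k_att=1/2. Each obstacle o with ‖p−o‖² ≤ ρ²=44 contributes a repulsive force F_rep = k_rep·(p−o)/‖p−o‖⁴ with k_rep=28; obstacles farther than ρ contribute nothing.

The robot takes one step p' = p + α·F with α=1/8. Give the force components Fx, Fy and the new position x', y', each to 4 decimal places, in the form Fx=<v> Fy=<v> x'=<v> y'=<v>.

F_att = 1/2·(g−p) = 1/2·(-4,16) = (-2.0000,8.0000)
o1: d²=8 ≤ ρ²=44; F_rep = 28·(2,-2)/8² = (0.8750,-0.8750)
o2: d²=365 > ρ²=44 → inactive
F = F_att + ΣF_rep = (-1.1250,7.1250)
p' = p + 1/8·F = (-7.1406,-4.1094)

Fx=-1.1250 Fy=7.1250 x'=-7.1406 y'=-4.1094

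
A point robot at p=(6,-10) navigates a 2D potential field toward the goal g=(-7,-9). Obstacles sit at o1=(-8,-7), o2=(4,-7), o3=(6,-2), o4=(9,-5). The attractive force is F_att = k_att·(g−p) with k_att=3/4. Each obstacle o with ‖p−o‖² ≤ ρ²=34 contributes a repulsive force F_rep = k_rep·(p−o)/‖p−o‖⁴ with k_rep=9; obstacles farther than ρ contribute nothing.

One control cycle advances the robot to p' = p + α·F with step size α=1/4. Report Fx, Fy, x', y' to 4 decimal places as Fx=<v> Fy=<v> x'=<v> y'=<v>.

F_att = 3/4·(g−p) = 3/4·(-13,1) = (-9.7500,0.7500)
o1: d²=205 > ρ²=34 → inactive
o2: d²=13 ≤ ρ²=34; F_rep = 9·(2,-3)/13² = (0.1065,-0.1598)
o3: d²=64 > ρ²=34 → inactive
o4: d²=34 ≤ ρ²=34; F_rep = 9·(-3,-5)/34² = (-0.0234,-0.0389)
F = F_att + ΣF_rep = (-9.6668,0.5513)
p' = p + 1/4·F = (3.5833,-9.8622)

Fx=-9.6668 Fy=0.5513 x'=3.5833 y'=-9.8622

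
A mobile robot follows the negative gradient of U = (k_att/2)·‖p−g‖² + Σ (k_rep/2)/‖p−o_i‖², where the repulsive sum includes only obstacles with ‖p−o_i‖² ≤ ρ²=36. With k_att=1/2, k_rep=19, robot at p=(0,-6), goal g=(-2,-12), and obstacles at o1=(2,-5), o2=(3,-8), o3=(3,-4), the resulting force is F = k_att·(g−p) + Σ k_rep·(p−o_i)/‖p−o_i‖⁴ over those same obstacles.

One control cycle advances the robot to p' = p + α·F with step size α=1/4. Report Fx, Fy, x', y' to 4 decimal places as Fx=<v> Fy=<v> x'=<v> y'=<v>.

Fx=-3.1946 Fy=-3.7600 x'=-0.7986 y'=-6.9400

F_att = 1/2·(g−p) = 1/2·(-2,-6) = (-1.0000,-3.0000)
o1: d²=5 ≤ ρ²=36; F_rep = 19·(-2,-1)/5² = (-1.5200,-0.7600)
o2: d²=13 ≤ ρ²=36; F_rep = 19·(-3,2)/13² = (-0.3373,0.2249)
o3: d²=13 ≤ ρ²=36; F_rep = 19·(-3,-2)/13² = (-0.3373,-0.2249)
F = F_att + ΣF_rep = (-3.1946,-3.7600)
p' = p + 1/4·F = (-0.7986,-6.9400)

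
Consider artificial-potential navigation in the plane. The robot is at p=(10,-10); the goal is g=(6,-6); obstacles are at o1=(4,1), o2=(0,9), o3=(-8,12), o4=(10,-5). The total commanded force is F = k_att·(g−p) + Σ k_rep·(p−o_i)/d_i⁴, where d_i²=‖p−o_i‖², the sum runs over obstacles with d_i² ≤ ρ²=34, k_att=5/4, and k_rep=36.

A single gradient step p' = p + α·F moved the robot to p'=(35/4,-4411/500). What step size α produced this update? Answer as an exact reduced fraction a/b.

α = 1/4

F_att = 5/4·(g−p) = 5/4·(-4,4) = (-5.0000,5.0000)
o1: d²=157 > ρ²=34 → inactive
o2: d²=461 > ρ²=34 → inactive
o3: d²=808 > ρ²=34 → inactive
o4: d²=25 ≤ ρ²=34; F_rep = 36·(0,-5)/25² = (0.0000,-0.2880)
F = F_att + ΣF_rep = (-5.0000,4.7120)
Δp = p'−p = (-1.2500,1.1780); α = Δx/Fx = (-5/4) / (-5) = 1/4
check: Δy/Fy = (589/500) / (589/125) = 1/4 ✓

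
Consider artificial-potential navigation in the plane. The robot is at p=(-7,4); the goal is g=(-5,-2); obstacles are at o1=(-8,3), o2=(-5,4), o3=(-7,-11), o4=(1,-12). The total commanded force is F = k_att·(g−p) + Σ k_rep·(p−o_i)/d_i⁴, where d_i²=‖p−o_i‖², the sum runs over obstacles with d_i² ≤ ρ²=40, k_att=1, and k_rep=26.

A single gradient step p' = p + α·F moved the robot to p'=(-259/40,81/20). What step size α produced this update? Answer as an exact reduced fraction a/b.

F_att = 1·(g−p) = 1·(2,-6) = (2.0000,-6.0000)
o1: d²=2 ≤ ρ²=40; F_rep = 26·(1,1)/2² = (6.5000,6.5000)
o2: d²=4 ≤ ρ²=40; F_rep = 26·(-2,0)/4² = (-3.2500,0.0000)
o3: d²=225 > ρ²=40 → inactive
o4: d²=320 > ρ²=40 → inactive
F = F_att + ΣF_rep = (5.2500,0.5000)
Δp = p'−p = (0.5250,0.0500); α = Δx/Fx = (21/40) / (21/4) = 1/10
check: Δy/Fy = (1/20) / (1/2) = 1/10 ✓

α = 1/10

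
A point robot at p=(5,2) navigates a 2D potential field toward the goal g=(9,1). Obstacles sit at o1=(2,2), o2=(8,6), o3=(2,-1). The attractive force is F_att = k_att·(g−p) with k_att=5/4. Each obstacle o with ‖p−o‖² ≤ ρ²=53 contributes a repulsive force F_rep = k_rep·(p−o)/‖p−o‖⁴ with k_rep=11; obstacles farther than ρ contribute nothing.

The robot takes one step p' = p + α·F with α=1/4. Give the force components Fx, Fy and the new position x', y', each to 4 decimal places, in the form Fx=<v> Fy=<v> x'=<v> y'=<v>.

F_att = 5/4·(g−p) = 5/4·(4,-1) = (5.0000,-1.2500)
o1: d²=9 ≤ ρ²=53; F_rep = 11·(3,0)/9² = (0.4074,0.0000)
o2: d²=25 ≤ ρ²=53; F_rep = 11·(-3,-4)/25² = (-0.0528,-0.0704)
o3: d²=18 ≤ ρ²=53; F_rep = 11·(3,3)/18² = (0.1019,0.1019)
F = F_att + ΣF_rep = (5.4565,-1.2185)
p' = p + 1/4·F = (6.3641,1.6954)

Fx=5.4565 Fy=-1.2185 x'=6.3641 y'=1.6954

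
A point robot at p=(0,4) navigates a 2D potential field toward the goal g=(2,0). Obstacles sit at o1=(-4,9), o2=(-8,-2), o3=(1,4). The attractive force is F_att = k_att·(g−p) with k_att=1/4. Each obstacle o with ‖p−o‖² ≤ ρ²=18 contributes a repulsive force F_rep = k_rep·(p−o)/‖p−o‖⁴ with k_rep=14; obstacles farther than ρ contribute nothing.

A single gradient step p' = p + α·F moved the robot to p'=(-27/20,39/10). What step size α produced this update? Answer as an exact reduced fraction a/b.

α = 1/10

F_att = 1/4·(g−p) = 1/4·(2,-4) = (0.5000,-1.0000)
o1: d²=41 > ρ²=18 → inactive
o2: d²=100 > ρ²=18 → inactive
o3: d²=1 ≤ ρ²=18; F_rep = 14·(-1,0)/1² = (-14.0000,0.0000)
F = F_att + ΣF_rep = (-13.5000,-1.0000)
Δp = p'−p = (-1.3500,-0.1000); α = Δx/Fx = (-27/20) / (-27/2) = 1/10
check: Δy/Fy = (-1/10) / (-1) = 1/10 ✓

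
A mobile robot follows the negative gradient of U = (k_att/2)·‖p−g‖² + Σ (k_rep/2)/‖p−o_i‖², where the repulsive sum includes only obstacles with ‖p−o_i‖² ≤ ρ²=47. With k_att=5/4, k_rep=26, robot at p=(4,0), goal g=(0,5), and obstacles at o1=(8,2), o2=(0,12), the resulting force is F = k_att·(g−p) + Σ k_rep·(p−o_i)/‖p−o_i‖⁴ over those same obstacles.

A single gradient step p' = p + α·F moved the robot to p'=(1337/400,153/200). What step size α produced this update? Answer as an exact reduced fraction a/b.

α = 1/8

F_att = 5/4·(g−p) = 5/4·(-4,5) = (-5.0000,6.2500)
o1: d²=20 ≤ ρ²=47; F_rep = 26·(-4,-2)/20² = (-0.2600,-0.1300)
o2: d²=160 > ρ²=47 → inactive
F = F_att + ΣF_rep = (-5.2600,6.1200)
Δp = p'−p = (-0.6575,0.7650); α = Δx/Fx = (-263/400) / (-263/50) = 1/8
check: Δy/Fy = (153/200) / (153/25) = 1/8 ✓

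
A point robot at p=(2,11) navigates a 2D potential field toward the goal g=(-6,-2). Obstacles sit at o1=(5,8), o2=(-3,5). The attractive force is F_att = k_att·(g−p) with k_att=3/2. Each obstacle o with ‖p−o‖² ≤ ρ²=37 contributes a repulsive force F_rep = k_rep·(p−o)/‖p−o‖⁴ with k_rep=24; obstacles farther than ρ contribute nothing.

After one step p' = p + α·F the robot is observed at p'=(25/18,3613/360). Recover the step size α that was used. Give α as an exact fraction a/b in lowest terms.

F_att = 3/2·(g−p) = 3/2·(-8,-13) = (-12.0000,-19.5000)
o1: d²=18 ≤ ρ²=37; F_rep = 24·(-3,3)/18² = (-0.2222,0.2222)
o2: d²=61 > ρ²=37 → inactive
F = F_att + ΣF_rep = (-12.2222,-19.2778)
Δp = p'−p = (-0.6111,-0.9639); α = Δx/Fx = (-11/18) / (-110/9) = 1/20
check: Δy/Fy = (-347/360) / (-347/18) = 1/20 ✓

α = 1/20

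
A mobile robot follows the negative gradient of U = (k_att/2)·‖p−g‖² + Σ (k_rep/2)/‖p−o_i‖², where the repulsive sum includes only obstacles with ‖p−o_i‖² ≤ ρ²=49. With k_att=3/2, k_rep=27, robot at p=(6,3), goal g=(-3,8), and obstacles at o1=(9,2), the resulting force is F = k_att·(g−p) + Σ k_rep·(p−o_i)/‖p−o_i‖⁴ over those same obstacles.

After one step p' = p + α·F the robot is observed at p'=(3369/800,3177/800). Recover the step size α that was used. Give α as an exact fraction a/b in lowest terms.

α = 1/8

F_att = 3/2·(g−p) = 3/2·(-9,5) = (-13.5000,7.5000)
o1: d²=10 ≤ ρ²=49; F_rep = 27·(-3,1)/10² = (-0.8100,0.2700)
F = F_att + ΣF_rep = (-14.3100,7.7700)
Δp = p'−p = (-1.7888,0.9712); α = Δx/Fx = (-1431/800) / (-1431/100) = 1/8
check: Δy/Fy = (777/800) / (777/100) = 1/8 ✓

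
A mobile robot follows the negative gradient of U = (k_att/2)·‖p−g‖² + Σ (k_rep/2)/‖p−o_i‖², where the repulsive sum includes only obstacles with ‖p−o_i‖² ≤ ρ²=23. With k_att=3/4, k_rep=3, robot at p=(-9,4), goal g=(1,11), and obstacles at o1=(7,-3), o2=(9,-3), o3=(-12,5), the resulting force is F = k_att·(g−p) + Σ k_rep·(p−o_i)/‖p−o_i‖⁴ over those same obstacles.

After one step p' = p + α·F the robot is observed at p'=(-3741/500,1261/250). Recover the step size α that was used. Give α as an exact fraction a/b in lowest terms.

α = 1/5

F_att = 3/4·(g−p) = 3/4·(10,7) = (7.5000,5.2500)
o1: d²=305 > ρ²=23 → inactive
o2: d²=373 > ρ²=23 → inactive
o3: d²=10 ≤ ρ²=23; F_rep = 3·(3,-1)/10² = (0.0900,-0.0300)
F = F_att + ΣF_rep = (7.5900,5.2200)
Δp = p'−p = (1.5180,1.0440); α = Δx/Fx = (759/500) / (759/100) = 1/5
check: Δy/Fy = (261/250) / (261/50) = 1/5 ✓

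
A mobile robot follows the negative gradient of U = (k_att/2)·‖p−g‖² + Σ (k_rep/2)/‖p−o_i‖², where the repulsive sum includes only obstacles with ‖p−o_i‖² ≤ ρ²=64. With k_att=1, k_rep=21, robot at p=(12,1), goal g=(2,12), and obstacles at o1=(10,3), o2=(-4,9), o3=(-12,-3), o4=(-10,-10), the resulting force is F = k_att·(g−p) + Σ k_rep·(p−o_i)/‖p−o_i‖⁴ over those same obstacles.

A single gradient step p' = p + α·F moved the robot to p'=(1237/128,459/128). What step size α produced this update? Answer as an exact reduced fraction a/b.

F_att = 1·(g−p) = 1·(-10,11) = (-10.0000,11.0000)
o1: d²=8 ≤ ρ²=64; F_rep = 21·(2,-2)/8² = (0.6562,-0.6562)
o2: d²=320 > ρ²=64 → inactive
o3: d²=592 > ρ²=64 → inactive
o4: d²=605 > ρ²=64 → inactive
F = F_att + ΣF_rep = (-9.3438,10.3438)
Δp = p'−p = (-2.3359,2.5859); α = Δx/Fx = (-299/128) / (-299/32) = 1/4
check: Δy/Fy = (331/128) / (331/32) = 1/4 ✓

α = 1/4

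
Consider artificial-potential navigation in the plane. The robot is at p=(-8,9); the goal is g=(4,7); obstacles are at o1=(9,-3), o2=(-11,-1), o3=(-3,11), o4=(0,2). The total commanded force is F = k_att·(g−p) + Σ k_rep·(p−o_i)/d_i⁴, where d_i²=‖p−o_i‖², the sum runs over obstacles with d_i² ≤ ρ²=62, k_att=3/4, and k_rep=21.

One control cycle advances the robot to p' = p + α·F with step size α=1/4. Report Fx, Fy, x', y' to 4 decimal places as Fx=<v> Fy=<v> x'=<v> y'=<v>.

Fx=8.8751 Fy=-1.5499 x'=-5.7812 y'=8.6125

F_att = 3/4·(g−p) = 3/4·(12,-2) = (9.0000,-1.5000)
o1: d²=433 > ρ²=62 → inactive
o2: d²=109 > ρ²=62 → inactive
o3: d²=29 ≤ ρ²=62; F_rep = 21·(-5,-2)/29² = (-0.1249,-0.0499)
o4: d²=113 > ρ²=62 → inactive
F = F_att + ΣF_rep = (8.8751,-1.5499)
p' = p + 1/4·F = (-5.7812,8.6125)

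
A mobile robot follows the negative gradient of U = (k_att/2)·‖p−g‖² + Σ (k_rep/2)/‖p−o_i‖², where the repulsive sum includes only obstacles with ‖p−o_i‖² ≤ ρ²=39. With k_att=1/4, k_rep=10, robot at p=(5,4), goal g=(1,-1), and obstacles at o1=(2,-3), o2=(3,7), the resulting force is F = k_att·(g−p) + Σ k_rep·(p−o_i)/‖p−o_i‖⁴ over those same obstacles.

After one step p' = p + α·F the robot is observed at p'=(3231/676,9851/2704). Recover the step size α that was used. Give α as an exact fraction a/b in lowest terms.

α = 1/4

F_att = 1/4·(g−p) = 1/4·(-4,-5) = (-1.0000,-1.2500)
o1: d²=58 > ρ²=39 → inactive
o2: d²=13 ≤ ρ²=39; F_rep = 10·(2,-3)/13² = (0.1183,-0.1775)
F = F_att + ΣF_rep = (-0.8817,-1.4275)
Δp = p'−p = (-0.2204,-0.3569); α = Δx/Fx = (-149/676) / (-149/169) = 1/4
check: Δy/Fy = (-965/2704) / (-965/676) = 1/4 ✓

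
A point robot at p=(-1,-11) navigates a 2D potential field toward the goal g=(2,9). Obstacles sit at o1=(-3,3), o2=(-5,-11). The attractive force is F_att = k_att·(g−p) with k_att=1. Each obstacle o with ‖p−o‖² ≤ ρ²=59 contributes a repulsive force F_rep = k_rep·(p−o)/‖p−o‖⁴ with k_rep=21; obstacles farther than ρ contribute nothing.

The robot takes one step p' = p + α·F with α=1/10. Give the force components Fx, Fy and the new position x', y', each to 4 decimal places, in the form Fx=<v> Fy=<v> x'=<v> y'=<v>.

F_att = 1·(g−p) = 1·(3,20) = (3.0000,20.0000)
o1: d²=200 > ρ²=59 → inactive
o2: d²=16 ≤ ρ²=59; F_rep = 21·(4,0)/16² = (0.3281,0.0000)
F = F_att + ΣF_rep = (3.3281,20.0000)
p' = p + 1/10·F = (-0.6672,-9.0000)

Fx=3.3281 Fy=20.0000 x'=-0.6672 y'=-9.0000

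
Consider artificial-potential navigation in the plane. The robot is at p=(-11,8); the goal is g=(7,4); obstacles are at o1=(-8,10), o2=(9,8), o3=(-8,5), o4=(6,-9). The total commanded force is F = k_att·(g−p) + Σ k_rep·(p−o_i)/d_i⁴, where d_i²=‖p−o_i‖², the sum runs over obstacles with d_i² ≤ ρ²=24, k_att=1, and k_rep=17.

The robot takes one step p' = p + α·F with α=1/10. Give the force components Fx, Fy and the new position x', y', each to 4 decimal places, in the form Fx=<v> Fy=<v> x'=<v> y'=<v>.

Fx=17.5408 Fy=-4.0438 x'=-9.2459 y'=7.5956

F_att = 1·(g−p) = 1·(18,-4) = (18.0000,-4.0000)
o1: d²=13 ≤ ρ²=24; F_rep = 17·(-3,-2)/13² = (-0.3018,-0.2012)
o2: d²=400 > ρ²=24 → inactive
o3: d²=18 ≤ ρ²=24; F_rep = 17·(-3,3)/18² = (-0.1574,0.1574)
o4: d²=578 > ρ²=24 → inactive
F = F_att + ΣF_rep = (17.5408,-4.0438)
p' = p + 1/10·F = (-9.2459,7.5956)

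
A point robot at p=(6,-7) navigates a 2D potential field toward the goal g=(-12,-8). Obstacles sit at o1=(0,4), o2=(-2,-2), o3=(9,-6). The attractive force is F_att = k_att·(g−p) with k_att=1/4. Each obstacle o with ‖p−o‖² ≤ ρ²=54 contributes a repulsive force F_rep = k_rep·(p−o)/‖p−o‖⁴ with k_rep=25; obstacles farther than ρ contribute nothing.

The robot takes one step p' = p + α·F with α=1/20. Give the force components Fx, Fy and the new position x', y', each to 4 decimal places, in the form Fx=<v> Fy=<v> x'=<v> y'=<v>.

F_att = 1/4·(g−p) = 1/4·(-18,-1) = (-4.5000,-0.2500)
o1: d²=157 > ρ²=54 → inactive
o2: d²=89 > ρ²=54 → inactive
o3: d²=10 ≤ ρ²=54; F_rep = 25·(-3,-1)/10² = (-0.7500,-0.2500)
F = F_att + ΣF_rep = (-5.2500,-0.5000)
p' = p + 1/20·F = (5.7375,-7.0250)

Fx=-5.2500 Fy=-0.5000 x'=5.7375 y'=-7.0250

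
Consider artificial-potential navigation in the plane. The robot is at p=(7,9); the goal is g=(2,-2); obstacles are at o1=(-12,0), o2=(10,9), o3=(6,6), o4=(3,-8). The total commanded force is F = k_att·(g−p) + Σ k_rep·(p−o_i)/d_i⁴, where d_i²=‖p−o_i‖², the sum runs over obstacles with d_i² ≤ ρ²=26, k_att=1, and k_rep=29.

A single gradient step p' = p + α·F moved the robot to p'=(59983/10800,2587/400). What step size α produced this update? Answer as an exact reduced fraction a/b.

F_att = 1·(g−p) = 1·(-5,-11) = (-5.0000,-11.0000)
o1: d²=442 > ρ²=26 → inactive
o2: d²=9 ≤ ρ²=26; F_rep = 29·(-3,0)/9² = (-1.0741,0.0000)
o3: d²=10 ≤ ρ²=26; F_rep = 29·(1,3)/10² = (0.2900,0.8700)
o4: d²=305 > ρ²=26 → inactive
F = F_att + ΣF_rep = (-5.7841,-10.1300)
Δp = p'−p = (-1.4460,-2.5325); α = Δx/Fx = (-15617/10800) / (-15617/2700) = 1/4
check: Δy/Fy = (-1013/400) / (-1013/100) = 1/4 ✓

α = 1/4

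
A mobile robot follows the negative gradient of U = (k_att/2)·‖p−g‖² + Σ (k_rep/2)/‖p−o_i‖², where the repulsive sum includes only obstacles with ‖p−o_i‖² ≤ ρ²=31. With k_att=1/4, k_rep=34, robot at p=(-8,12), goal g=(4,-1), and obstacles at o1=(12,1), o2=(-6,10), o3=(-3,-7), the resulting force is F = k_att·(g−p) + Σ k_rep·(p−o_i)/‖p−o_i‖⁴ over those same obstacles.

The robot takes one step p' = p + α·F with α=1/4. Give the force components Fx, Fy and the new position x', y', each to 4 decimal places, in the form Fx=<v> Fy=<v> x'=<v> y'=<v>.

Fx=1.9375 Fy=-2.1875 x'=-7.5156 y'=11.4531

F_att = 1/4·(g−p) = 1/4·(12,-13) = (3.0000,-3.2500)
o1: d²=521 > ρ²=31 → inactive
o2: d²=8 ≤ ρ²=31; F_rep = 34·(-2,2)/8² = (-1.0625,1.0625)
o3: d²=386 > ρ²=31 → inactive
F = F_att + ΣF_rep = (1.9375,-2.1875)
p' = p + 1/4·F = (-7.5156,11.4531)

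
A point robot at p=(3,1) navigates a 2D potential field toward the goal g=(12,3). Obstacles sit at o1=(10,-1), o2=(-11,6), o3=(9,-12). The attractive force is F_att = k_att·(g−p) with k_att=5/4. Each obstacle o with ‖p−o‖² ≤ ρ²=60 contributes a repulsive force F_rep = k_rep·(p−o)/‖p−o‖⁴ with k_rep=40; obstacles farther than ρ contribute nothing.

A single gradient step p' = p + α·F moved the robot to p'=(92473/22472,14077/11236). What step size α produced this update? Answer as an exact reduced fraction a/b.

α = 1/10

F_att = 5/4·(g−p) = 5/4·(9,2) = (11.2500,2.5000)
o1: d²=53 ≤ ρ²=60; F_rep = 40·(-7,2)/53² = (-0.0997,0.0285)
o2: d²=221 > ρ²=60 → inactive
o3: d²=205 > ρ²=60 → inactive
F = F_att + ΣF_rep = (11.1503,2.5285)
Δp = p'−p = (1.1150,0.2528); α = Δx/Fx = (25057/22472) / (125285/11236) = 1/10
check: Δy/Fy = (2841/11236) / (14205/5618) = 1/10 ✓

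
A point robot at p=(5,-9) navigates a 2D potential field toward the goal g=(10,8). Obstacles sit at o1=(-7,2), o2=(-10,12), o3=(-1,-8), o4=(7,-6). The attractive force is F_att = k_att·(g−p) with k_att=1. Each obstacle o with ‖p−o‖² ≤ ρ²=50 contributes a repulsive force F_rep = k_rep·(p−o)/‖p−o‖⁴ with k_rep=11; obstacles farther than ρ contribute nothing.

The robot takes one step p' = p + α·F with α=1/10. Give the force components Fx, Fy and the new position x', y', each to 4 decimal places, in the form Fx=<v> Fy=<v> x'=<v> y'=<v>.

F_att = 1·(g−p) = 1·(5,17) = (5.0000,17.0000)
o1: d²=265 > ρ²=50 → inactive
o2: d²=666 > ρ²=50 → inactive
o3: d²=37 ≤ ρ²=50; F_rep = 11·(6,-1)/37² = (0.0482,-0.0080)
o4: d²=13 ≤ ρ²=50; F_rep = 11·(-2,-3)/13² = (-0.1302,-0.1953)
F = F_att + ΣF_rep = (4.9180,16.7967)
p' = p + 1/10·F = (5.4918,-7.3203)

Fx=4.9180 Fy=16.7967 x'=5.4918 y'=-7.3203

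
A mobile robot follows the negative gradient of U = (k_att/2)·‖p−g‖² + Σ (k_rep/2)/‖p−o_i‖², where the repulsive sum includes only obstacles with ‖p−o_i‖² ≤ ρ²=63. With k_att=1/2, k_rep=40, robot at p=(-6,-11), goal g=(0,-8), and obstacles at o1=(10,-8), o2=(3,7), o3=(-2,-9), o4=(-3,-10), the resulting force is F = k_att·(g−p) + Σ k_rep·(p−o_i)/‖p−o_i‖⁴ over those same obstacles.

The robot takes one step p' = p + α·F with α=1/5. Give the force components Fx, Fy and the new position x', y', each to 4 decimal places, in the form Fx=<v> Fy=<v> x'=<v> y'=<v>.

F_att = 1/2·(g−p) = 1/2·(6,3) = (3.0000,1.5000)
o1: d²=265 > ρ²=63 → inactive
o2: d²=405 > ρ²=63 → inactive
o3: d²=20 ≤ ρ²=63; F_rep = 40·(-4,-2)/20² = (-0.4000,-0.2000)
o4: d²=10 ≤ ρ²=63; F_rep = 40·(-3,-1)/10² = (-1.2000,-0.4000)
F = F_att + ΣF_rep = (1.4000,0.9000)
p' = p + 1/5·F = (-5.7200,-10.8200)

Fx=1.4000 Fy=0.9000 x'=-5.7200 y'=-10.8200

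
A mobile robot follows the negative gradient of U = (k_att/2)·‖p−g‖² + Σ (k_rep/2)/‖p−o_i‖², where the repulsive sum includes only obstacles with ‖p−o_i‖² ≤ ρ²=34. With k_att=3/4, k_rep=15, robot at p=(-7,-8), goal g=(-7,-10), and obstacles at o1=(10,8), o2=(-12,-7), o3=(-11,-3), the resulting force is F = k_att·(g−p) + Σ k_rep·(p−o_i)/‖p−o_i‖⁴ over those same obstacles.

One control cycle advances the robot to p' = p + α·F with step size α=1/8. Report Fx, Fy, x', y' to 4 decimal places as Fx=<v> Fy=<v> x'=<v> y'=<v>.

Fx=0.1109 Fy=-1.5222 x'=-6.9861 y'=-8.1903

F_att = 3/4·(g−p) = 3/4·(0,-2) = (0.0000,-1.5000)
o1: d²=545 > ρ²=34 → inactive
o2: d²=26 ≤ ρ²=34; F_rep = 15·(5,-1)/26² = (0.1109,-0.0222)
o3: d²=41 > ρ²=34 → inactive
F = F_att + ΣF_rep = (0.1109,-1.5222)
p' = p + 1/8·F = (-6.9861,-8.1903)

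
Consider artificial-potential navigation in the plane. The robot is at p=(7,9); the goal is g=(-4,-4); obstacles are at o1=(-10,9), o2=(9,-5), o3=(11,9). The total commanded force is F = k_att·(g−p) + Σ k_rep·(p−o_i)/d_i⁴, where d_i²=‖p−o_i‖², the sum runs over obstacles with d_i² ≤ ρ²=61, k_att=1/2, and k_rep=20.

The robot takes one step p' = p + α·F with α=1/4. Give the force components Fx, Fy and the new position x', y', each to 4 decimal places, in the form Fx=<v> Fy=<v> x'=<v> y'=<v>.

Fx=-5.8125 Fy=-6.5000 x'=5.5469 y'=7.3750

F_att = 1/2·(g−p) = 1/2·(-11,-13) = (-5.5000,-6.5000)
o1: d²=289 > ρ²=61 → inactive
o2: d²=200 > ρ²=61 → inactive
o3: d²=16 ≤ ρ²=61; F_rep = 20·(-4,0)/16² = (-0.3125,0.0000)
F = F_att + ΣF_rep = (-5.8125,-6.5000)
p' = p + 1/4·F = (5.5469,7.3750)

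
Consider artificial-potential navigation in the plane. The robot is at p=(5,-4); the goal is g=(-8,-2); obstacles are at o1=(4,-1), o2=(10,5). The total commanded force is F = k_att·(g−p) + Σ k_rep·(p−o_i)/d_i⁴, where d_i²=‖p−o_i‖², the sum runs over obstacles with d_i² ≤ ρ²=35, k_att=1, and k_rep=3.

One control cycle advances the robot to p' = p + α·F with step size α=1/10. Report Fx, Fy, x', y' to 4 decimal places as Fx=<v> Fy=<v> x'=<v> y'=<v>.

F_att = 1·(g−p) = 1·(-13,2) = (-13.0000,2.0000)
o1: d²=10 ≤ ρ²=35; F_rep = 3·(1,-3)/10² = (0.0300,-0.0900)
o2: d²=106 > ρ²=35 → inactive
F = F_att + ΣF_rep = (-12.9700,1.9100)
p' = p + 1/10·F = (3.7030,-3.8090)

Fx=-12.9700 Fy=1.9100 x'=3.7030 y'=-3.8090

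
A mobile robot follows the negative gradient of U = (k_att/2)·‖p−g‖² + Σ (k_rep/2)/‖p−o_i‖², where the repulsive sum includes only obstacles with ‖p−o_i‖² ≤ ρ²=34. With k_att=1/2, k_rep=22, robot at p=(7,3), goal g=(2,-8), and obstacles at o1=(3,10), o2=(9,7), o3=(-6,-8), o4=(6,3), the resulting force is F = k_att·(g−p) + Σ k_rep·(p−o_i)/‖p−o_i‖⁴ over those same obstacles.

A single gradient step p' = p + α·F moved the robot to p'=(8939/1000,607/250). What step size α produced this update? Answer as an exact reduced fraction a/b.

F_att = 1/2·(g−p) = 1/2·(-5,-11) = (-2.5000,-5.5000)
o1: d²=65 > ρ²=34 → inactive
o2: d²=20 ≤ ρ²=34; F_rep = 22·(-2,-4)/20² = (-0.1100,-0.2200)
o3: d²=290 > ρ²=34 → inactive
o4: d²=1 ≤ ρ²=34; F_rep = 22·(1,0)/1² = (22.0000,0.0000)
F = F_att + ΣF_rep = (19.3900,-5.7200)
Δp = p'−p = (1.9390,-0.5720); α = Δx/Fx = (1939/1000) / (1939/100) = 1/10
check: Δy/Fy = (-143/250) / (-143/25) = 1/10 ✓

α = 1/10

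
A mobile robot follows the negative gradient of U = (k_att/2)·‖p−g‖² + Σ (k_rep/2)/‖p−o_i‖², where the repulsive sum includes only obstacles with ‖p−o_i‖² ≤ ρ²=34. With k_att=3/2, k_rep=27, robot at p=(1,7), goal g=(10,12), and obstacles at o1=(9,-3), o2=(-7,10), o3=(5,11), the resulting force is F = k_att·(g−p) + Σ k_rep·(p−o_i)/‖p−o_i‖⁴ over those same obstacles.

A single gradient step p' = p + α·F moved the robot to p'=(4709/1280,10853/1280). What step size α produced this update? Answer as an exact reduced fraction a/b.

F_att = 3/2·(g−p) = 3/2·(9,5) = (13.5000,7.5000)
o1: d²=164 > ρ²=34 → inactive
o2: d²=73 > ρ²=34 → inactive
o3: d²=32 ≤ ρ²=34; F_rep = 27·(-4,-4)/32² = (-0.1055,-0.1055)
F = F_att + ΣF_rep = (13.3945,7.3945)
Δp = p'−p = (2.6789,1.4789); α = Δx/Fx = (3429/1280) / (3429/256) = 1/5
check: Δy/Fy = (1893/1280) / (1893/256) = 1/5 ✓

α = 1/5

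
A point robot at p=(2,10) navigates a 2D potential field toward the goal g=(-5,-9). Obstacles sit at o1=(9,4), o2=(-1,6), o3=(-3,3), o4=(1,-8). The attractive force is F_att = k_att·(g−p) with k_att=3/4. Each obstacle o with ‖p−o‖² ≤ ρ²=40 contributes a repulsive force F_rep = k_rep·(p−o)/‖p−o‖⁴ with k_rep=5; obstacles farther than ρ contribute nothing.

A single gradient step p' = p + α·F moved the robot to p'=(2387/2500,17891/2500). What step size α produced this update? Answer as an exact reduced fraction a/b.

F_att = 3/4·(g−p) = 3/4·(-7,-19) = (-5.2500,-14.2500)
o1: d²=85 > ρ²=40 → inactive
o2: d²=25 ≤ ρ²=40; F_rep = 5·(3,4)/25² = (0.0240,0.0320)
o3: d²=74 > ρ²=40 → inactive
o4: d²=325 > ρ²=40 → inactive
F = F_att + ΣF_rep = (-5.2260,-14.2180)
Δp = p'−p = (-1.0452,-2.8436); α = Δx/Fx = (-2613/2500) / (-2613/500) = 1/5
check: Δy/Fy = (-7109/2500) / (-7109/500) = 1/5 ✓

α = 1/5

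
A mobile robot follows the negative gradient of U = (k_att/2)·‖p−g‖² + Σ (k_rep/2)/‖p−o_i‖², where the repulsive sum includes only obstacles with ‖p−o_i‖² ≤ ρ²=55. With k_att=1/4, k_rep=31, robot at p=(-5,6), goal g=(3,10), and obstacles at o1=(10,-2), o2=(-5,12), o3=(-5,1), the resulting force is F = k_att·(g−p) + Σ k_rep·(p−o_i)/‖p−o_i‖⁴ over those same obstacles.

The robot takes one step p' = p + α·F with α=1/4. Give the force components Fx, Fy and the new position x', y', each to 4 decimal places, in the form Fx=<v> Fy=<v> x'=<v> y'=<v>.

F_att = 1/4·(g−p) = 1/4·(8,4) = (2.0000,1.0000)
o1: d²=289 > ρ²=55 → inactive
o2: d²=36 ≤ ρ²=55; F_rep = 31·(0,-6)/36² = (0.0000,-0.1435)
o3: d²=25 ≤ ρ²=55; F_rep = 31·(0,5)/25² = (0.0000,0.2480)
F = F_att + ΣF_rep = (2.0000,1.1045)
p' = p + 1/4·F = (-4.5000,6.2761)

Fx=2.0000 Fy=1.1045 x'=-4.5000 y'=6.2761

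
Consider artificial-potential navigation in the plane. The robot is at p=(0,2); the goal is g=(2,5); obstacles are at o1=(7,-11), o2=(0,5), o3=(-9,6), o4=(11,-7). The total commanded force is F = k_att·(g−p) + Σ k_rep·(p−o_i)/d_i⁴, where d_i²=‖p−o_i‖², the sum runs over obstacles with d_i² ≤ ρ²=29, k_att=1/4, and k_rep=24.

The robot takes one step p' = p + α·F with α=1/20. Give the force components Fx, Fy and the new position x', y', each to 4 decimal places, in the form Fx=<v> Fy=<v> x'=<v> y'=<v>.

F_att = 1/4·(g−p) = 1/4·(2,3) = (0.5000,0.7500)
o1: d²=218 > ρ²=29 → inactive
o2: d²=9 ≤ ρ²=29; F_rep = 24·(0,-3)/9² = (0.0000,-0.8889)
o3: d²=97 > ρ²=29 → inactive
o4: d²=202 > ρ²=29 → inactive
F = F_att + ΣF_rep = (0.5000,-0.1389)
p' = p + 1/20·F = (0.0250,1.9931)

Fx=0.5000 Fy=-0.1389 x'=0.0250 y'=1.9931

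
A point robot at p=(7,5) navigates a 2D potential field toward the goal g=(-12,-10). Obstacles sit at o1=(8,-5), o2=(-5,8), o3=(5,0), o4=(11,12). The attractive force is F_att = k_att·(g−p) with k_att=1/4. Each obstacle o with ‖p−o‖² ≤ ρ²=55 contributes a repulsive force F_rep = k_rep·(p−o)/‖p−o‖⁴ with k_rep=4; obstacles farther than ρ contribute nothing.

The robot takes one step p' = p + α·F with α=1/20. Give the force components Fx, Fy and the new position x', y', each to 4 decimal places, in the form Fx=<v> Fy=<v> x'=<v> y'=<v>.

Fx=-4.7405 Fy=-3.7262 x'=6.7630 y'=4.8137

F_att = 1/4·(g−p) = 1/4·(-19,-15) = (-4.7500,-3.7500)
o1: d²=101 > ρ²=55 → inactive
o2: d²=153 > ρ²=55 → inactive
o3: d²=29 ≤ ρ²=55; F_rep = 4·(2,5)/29² = (0.0095,0.0238)
o4: d²=65 > ρ²=55 → inactive
F = F_att + ΣF_rep = (-4.7405,-3.7262)
p' = p + 1/20·F = (6.7630,4.8137)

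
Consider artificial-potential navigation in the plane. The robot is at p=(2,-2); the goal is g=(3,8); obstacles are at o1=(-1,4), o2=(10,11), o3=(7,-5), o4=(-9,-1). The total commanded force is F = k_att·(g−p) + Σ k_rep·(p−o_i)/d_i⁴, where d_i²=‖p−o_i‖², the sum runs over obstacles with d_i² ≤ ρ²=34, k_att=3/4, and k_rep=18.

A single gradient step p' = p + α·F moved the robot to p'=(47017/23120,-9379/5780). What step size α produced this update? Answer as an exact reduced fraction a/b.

α = 1/20

F_att = 3/4·(g−p) = 3/4·(1,10) = (0.7500,7.5000)
o1: d²=45 > ρ²=34 → inactive
o2: d²=233 > ρ²=34 → inactive
o3: d²=34 ≤ ρ²=34; F_rep = 18·(-5,3)/34² = (-0.0779,0.0467)
o4: d²=122 > ρ²=34 → inactive
F = F_att + ΣF_rep = (0.6721,7.5467)
Δp = p'−p = (0.0336,0.3773); α = Δx/Fx = (777/23120) / (777/1156) = 1/20
check: Δy/Fy = (2181/5780) / (2181/289) = 1/20 ✓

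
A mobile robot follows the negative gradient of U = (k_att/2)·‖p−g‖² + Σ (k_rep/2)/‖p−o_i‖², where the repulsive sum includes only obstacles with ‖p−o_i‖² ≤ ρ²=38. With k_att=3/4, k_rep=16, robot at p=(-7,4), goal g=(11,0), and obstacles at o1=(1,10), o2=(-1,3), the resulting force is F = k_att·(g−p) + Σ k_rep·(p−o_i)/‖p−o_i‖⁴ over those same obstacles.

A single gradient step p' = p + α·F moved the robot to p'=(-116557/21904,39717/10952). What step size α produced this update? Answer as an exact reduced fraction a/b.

F_att = 3/4·(g−p) = 3/4·(18,-4) = (13.5000,-3.0000)
o1: d²=100 > ρ²=38 → inactive
o2: d²=37 ≤ ρ²=38; F_rep = 16·(-6,1)/37² = (-0.0701,0.0117)
F = F_att + ΣF_rep = (13.4299,-2.9883)
Δp = p'−p = (1.6787,-0.3735); α = Δx/Fx = (36771/21904) / (36771/2738) = 1/8
check: Δy/Fy = (-4091/10952) / (-4091/1369) = 1/8 ✓

α = 1/8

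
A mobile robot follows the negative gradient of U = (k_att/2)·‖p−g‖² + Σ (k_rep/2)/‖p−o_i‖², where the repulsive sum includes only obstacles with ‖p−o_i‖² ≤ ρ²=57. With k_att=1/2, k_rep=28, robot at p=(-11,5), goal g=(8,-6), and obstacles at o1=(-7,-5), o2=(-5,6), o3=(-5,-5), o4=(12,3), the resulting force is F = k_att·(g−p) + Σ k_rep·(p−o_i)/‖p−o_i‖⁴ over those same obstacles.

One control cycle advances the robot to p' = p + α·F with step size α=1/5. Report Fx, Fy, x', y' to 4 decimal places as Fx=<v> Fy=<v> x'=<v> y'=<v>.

Fx=9.3773 Fy=-5.5205 x'=-9.1245 y'=3.8959

F_att = 1/2·(g−p) = 1/2·(19,-11) = (9.5000,-5.5000)
o1: d²=116 > ρ²=57 → inactive
o2: d²=37 ≤ ρ²=57; F_rep = 28·(-6,-1)/37² = (-0.1227,-0.0205)
o3: d²=136 > ρ²=57 → inactive
o4: d²=533 > ρ²=57 → inactive
F = F_att + ΣF_rep = (9.3773,-5.5205)
p' = p + 1/5·F = (-9.1245,3.8959)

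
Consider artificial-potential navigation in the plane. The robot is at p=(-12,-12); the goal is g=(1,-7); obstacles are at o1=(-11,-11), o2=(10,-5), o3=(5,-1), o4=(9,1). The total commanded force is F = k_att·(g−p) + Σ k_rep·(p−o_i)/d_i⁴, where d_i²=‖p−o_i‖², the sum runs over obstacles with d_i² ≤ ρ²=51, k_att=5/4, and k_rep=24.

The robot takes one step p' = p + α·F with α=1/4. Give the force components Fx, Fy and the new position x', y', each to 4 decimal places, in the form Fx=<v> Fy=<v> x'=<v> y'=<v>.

F_att = 5/4·(g−p) = 5/4·(13,5) = (16.2500,6.2500)
o1: d²=2 ≤ ρ²=51; F_rep = 24·(-1,-1)/2² = (-6.0000,-6.0000)
o2: d²=533 > ρ²=51 → inactive
o3: d²=410 > ρ²=51 → inactive
o4: d²=610 > ρ²=51 → inactive
F = F_att + ΣF_rep = (10.2500,0.2500)
p' = p + 1/4·F = (-9.4375,-11.9375)

Fx=10.2500 Fy=0.2500 x'=-9.4375 y'=-11.9375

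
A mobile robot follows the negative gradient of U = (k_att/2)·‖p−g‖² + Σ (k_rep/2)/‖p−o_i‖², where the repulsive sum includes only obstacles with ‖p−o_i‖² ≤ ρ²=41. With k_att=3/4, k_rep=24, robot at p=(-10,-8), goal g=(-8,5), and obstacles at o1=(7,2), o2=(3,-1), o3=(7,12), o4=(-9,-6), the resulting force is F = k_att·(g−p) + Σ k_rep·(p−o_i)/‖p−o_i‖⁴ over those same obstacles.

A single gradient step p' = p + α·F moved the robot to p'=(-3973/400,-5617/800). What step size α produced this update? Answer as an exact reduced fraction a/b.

F_att = 3/4·(g−p) = 3/4·(2,13) = (1.5000,9.7500)
o1: d²=389 > ρ²=41 → inactive
o2: d²=218 > ρ²=41 → inactive
o3: d²=689 > ρ²=41 → inactive
o4: d²=5 ≤ ρ²=41; F_rep = 24·(-1,-2)/5² = (-0.9600,-1.9200)
F = F_att + ΣF_rep = (0.5400,7.8300)
Δp = p'−p = (0.0675,0.9788); α = Δx/Fx = (27/400) / (27/50) = 1/8
check: Δy/Fy = (783/800) / (783/100) = 1/8 ✓

α = 1/8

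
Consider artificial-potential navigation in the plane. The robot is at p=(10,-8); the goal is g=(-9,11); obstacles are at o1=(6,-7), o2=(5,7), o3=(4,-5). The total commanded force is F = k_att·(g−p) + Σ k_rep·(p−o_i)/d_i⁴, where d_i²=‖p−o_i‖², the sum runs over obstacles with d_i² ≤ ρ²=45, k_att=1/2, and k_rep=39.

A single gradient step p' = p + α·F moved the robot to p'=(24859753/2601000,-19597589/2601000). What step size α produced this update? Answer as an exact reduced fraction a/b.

F_att = 1/2·(g−p) = 1/2·(-19,19) = (-9.5000,9.5000)
o1: d²=17 ≤ ρ²=45; F_rep = 39·(4,-1)/17² = (0.5398,-0.1349)
o2: d²=250 > ρ²=45 → inactive
o3: d²=45 ≤ ρ²=45; F_rep = 39·(6,-3)/45² = (0.1156,-0.0578)
F = F_att + ΣF_rep = (-8.8447,9.3073)
Δp = p'−p = (-0.4422,0.4654); α = Δx/Fx = (-1150247/2601000) / (-1150247/130050) = 1/20
check: Δy/Fy = (1210411/2601000) / (1210411/130050) = 1/20 ✓

α = 1/20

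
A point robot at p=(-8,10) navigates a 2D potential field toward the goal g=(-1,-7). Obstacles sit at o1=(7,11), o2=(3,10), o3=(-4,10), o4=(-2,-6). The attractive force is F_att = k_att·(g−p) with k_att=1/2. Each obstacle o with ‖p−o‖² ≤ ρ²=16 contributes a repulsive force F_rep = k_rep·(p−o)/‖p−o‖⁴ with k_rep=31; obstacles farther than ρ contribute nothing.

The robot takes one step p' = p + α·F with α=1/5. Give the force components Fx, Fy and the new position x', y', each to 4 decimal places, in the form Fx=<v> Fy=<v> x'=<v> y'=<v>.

F_att = 1/2·(g−p) = 1/2·(7,-17) = (3.5000,-8.5000)
o1: d²=226 > ρ²=16 → inactive
o2: d²=121 > ρ²=16 → inactive
o3: d²=16 ≤ ρ²=16; F_rep = 31·(-4,0)/16² = (-0.4844,0.0000)
o4: d²=292 > ρ²=16 → inactive
F = F_att + ΣF_rep = (3.0156,-8.5000)
p' = p + 1/5·F = (-7.3969,8.3000)

Fx=3.0156 Fy=-8.5000 x'=-7.3969 y'=8.3000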